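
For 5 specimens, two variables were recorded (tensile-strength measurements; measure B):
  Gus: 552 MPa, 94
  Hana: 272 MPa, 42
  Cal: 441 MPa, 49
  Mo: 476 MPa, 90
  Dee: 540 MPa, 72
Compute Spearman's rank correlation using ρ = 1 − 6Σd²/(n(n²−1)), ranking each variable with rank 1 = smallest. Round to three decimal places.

0.900

Ranks of variable 1: 5, 1, 2, 3, 4
Ranks of variable 2: 5, 1, 2, 4, 3
d = r₁ − r₂: 0, 0, 0, -1, 1
d²: 0, 0, 0, 1, 1; Σd² = 2
ρ = 1 − 6·2/(5·24) = 1 − 12/120 = 0.900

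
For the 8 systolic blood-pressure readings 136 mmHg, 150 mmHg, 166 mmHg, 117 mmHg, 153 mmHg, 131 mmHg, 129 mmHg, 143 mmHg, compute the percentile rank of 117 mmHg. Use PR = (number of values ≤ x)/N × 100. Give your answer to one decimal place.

12.5

N = 8.
Strictly below 117: 0. Equal to 117: 1.
PR = 1/8 × 100 = 12.5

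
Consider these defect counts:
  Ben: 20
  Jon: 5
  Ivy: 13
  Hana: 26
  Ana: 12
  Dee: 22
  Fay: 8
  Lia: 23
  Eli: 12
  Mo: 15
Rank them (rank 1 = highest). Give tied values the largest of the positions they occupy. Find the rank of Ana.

8

Sorted (descending): 26, 23, 22, 20, 15, 13, 12, 12, 8, 5
The 2 values of 12 occupy positions 7–8 → each gets rank 8.
Ana has value 12 → rank 8.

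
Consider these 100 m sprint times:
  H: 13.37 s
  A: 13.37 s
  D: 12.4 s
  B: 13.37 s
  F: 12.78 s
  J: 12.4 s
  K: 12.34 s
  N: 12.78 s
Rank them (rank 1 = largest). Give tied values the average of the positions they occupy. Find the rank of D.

6.5

Sorted (descending): 13.37, 13.37, 13.37, 12.78, 12.78, 12.4, 12.4, 12.34
The 3 values of 13.37 occupy positions 1–3 → average rank 2.
The 2 values of 12.78 occupy positions 4–5 → average rank (4+5)/2 = 4.5.
The 2 values of 12.4 occupy positions 6–7 → average rank (6+7)/2 = 6.5.
D has value 12.4 s → rank 6.5.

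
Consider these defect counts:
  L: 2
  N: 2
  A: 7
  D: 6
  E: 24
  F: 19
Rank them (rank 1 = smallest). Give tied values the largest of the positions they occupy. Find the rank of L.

2

Sorted (ascending): 2, 2, 6, 7, 19, 24
The 2 values of 2 occupy positions 1–2 → each gets rank 2.
L has value 2 → rank 2.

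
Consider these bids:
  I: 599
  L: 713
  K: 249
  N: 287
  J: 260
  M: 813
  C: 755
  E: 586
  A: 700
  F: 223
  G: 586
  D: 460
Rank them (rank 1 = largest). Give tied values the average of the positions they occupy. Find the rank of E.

6.5

Sorted (descending): 813, 755, 713, 700, 599, 586, 586, 460, 287, 260, 249, 223
The 2 values of 586 occupy positions 6–7 → average rank (6+7)/2 = 6.5.
E has value 586 → rank 6.5.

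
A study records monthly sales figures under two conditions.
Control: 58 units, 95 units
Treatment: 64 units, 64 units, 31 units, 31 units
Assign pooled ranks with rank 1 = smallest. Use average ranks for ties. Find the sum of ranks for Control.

Sorted (ascending): 31, 31, 58, 64, 64, 95
The 2 values of 31 occupy positions 1–2 → average rank (1+2)/2 = 1.5.
The 2 values of 64 occupy positions 4–5 → average rank (4+5)/2 = 4.5.
Control values → pooled ranks: 58→3, 95→6
Rank sum = 3 + 6 = 9

9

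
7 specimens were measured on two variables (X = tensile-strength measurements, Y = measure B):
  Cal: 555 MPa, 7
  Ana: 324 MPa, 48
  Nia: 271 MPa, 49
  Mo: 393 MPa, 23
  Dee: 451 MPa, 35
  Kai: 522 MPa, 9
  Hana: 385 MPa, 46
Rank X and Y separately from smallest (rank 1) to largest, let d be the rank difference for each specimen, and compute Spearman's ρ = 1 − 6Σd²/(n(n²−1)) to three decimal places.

-0.964

Ranks of variable 1: 7, 2, 1, 4, 5, 6, 3
Ranks of variable 2: 1, 6, 7, 3, 4, 2, 5
d = r₁ − r₂: 6, -4, -6, 1, 1, 4, -2
d²: 36, 16, 36, 1, 1, 16, 4; Σd² = 110
ρ = 1 − 6·110/(7·48) = 1 − 660/336 = -0.964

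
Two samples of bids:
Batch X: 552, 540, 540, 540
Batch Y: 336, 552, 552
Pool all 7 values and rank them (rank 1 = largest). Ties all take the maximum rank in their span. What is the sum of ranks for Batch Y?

Sorted (descending): 552, 552, 552, 540, 540, 540, 336
The 3 values of 552 occupy positions 1–3 → each gets rank 3.
The 3 values of 540 occupy positions 4–6 → each gets rank 6.
Batch Y values → pooled ranks: 336→7, 552→3, 552→3
Rank sum = 7 + 3 + 3 = 13

13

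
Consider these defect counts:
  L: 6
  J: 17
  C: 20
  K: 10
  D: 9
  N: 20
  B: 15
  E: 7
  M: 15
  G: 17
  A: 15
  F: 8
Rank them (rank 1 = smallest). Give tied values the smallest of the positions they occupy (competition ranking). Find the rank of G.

9

Sorted (ascending): 6, 7, 8, 9, 10, 15, 15, 15, 17, 17, 20, 20
The 3 values of 15 occupy positions 6–8 → each gets rank 6.
The 2 values of 17 occupy positions 9–10 → each gets rank 9.
The 2 values of 20 occupy positions 11–12 → each gets rank 11.
G has value 17 → rank 9.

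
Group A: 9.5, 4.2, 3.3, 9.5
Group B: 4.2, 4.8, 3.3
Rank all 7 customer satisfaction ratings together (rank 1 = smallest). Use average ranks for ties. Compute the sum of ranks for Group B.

Sorted (ascending): 3.3, 3.3, 4.2, 4.2, 4.8, 9.5, 9.5
The 2 values of 3.3 occupy positions 1–2 → average rank (1+2)/2 = 1.5.
The 2 values of 4.2 occupy positions 3–4 → average rank (3+4)/2 = 3.5.
The 2 values of 9.5 occupy positions 6–7 → average rank (6+7)/2 = 6.5.
Group B values → pooled ranks: 4.2→3.5, 4.8→5, 3.3→1.5
Rank sum = 3.5 + 5 + 1.5 = 10

10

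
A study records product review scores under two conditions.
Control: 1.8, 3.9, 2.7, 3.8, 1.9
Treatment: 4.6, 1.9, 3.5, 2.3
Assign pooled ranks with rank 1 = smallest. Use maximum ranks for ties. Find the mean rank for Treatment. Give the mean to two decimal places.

Sorted (ascending): 1.8, 1.9, 1.9, 2.3, 2.7, 3.5, 3.8, 3.9, 4.6
The 2 values of 1.9 occupy positions 2–3 → each gets rank 3.
Treatment values → pooled ranks: 4.6→9, 1.9→3, 3.5→6, 2.3→4
Mean rank = (9 + 3 + 6 + 4) / 4 = 5.50

5.50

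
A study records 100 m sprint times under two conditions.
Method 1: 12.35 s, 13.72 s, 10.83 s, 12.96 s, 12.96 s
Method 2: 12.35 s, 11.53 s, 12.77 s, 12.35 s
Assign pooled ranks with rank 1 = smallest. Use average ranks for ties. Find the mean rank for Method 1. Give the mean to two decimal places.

Sorted (ascending): 10.83, 11.53, 12.35, 12.35, 12.35, 12.77, 12.96, 12.96, 13.72
The 3 values of 12.35 occupy positions 3–5 → average rank 4.
The 2 values of 12.96 occupy positions 7–8 → average rank (7+8)/2 = 7.5.
Method 1 values → pooled ranks: 12.35→4, 13.72→9, 10.83→1, 12.96→7.5, 12.96→7.5
Mean rank = (4 + 9 + 1 + 7.5 + 7.5) / 5 = 5.80

5.80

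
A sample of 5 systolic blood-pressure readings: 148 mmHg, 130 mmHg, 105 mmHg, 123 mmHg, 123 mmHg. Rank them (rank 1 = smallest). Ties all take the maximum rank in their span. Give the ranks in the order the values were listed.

Sorted (ascending): 105, 123, 123, 130, 148
The 2 values of 123 occupy positions 2–3 → each gets rank 3.

5, 4, 1, 3, 3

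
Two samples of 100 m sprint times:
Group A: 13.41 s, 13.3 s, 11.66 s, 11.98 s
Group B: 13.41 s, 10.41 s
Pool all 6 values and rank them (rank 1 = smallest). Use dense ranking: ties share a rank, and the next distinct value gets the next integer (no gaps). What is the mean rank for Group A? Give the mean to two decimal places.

Sorted (ascending): 10.41, 11.66, 11.98, 13.3, 13.41, 13.41
The 2 values of 13.41 share dense rank 5.
Remaining distinct values take the next consecutive integers.
Group A values → pooled ranks: 13.41→5, 13.3→4, 11.66→2, 11.98→3
Mean rank = (5 + 4 + 2 + 3) / 4 = 3.50

3.50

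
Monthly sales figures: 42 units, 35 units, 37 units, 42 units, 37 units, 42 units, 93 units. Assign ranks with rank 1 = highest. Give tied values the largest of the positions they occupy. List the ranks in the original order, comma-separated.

4, 7, 6, 4, 6, 4, 1

Sorted (descending): 93, 42, 42, 42, 37, 37, 35
The 3 values of 42 occupy positions 2–4 → each gets rank 4.
The 2 values of 37 occupy positions 5–6 → each gets rank 6.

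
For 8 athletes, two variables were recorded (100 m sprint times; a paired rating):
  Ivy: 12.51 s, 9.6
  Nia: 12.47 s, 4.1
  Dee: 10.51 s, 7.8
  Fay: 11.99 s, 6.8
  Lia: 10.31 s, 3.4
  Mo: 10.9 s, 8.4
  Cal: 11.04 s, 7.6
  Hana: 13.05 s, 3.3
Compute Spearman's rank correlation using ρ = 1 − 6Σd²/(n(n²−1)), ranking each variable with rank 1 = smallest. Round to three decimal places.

Ranks of variable 1: 7, 6, 2, 5, 1, 3, 4, 8
Ranks of variable 2: 8, 3, 6, 4, 2, 7, 5, 1
d = r₁ − r₂: -1, 3, -4, 1, -1, -4, -1, 7
d²: 1, 9, 16, 1, 1, 16, 1, 49; Σd² = 94
ρ = 1 − 6·94/(8·63) = 1 − 564/504 = -0.119

-0.119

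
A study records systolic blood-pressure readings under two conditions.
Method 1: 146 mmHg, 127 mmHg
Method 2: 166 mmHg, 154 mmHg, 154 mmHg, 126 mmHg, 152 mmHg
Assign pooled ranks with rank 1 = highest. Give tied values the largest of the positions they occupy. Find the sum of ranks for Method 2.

18

Sorted (descending): 166, 154, 154, 152, 146, 127, 126
The 2 values of 154 occupy positions 2–3 → each gets rank 3.
Method 2 values → pooled ranks: 166→1, 154→3, 154→3, 126→7, 152→4
Rank sum = 1 + 3 + 3 + 7 + 4 = 18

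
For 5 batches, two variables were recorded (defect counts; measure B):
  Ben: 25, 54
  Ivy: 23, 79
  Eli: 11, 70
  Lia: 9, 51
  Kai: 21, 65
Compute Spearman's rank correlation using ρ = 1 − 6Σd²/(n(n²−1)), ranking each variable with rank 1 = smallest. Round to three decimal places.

0.300

Ranks of variable 1: 5, 4, 2, 1, 3
Ranks of variable 2: 2, 5, 4, 1, 3
d = r₁ − r₂: 3, -1, -2, 0, 0
d²: 9, 1, 4, 0, 0; Σd² = 14
ρ = 1 − 6·14/(5·24) = 1 − 84/120 = 0.300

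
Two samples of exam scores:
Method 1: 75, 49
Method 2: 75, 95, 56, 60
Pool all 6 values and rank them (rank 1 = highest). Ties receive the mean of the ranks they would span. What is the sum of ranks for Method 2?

Sorted (descending): 95, 75, 75, 60, 56, 49
The 2 values of 75 occupy positions 2–3 → average rank (2+3)/2 = 2.5.
Method 2 values → pooled ranks: 75→2.5, 95→1, 56→5, 60→4
Rank sum = 2.5 + 1 + 5 + 4 = 12.5

12.5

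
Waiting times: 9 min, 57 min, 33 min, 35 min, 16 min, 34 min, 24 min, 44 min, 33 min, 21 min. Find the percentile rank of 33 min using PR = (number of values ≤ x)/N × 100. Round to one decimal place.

N = 10.
Strictly below 33: 4. Equal to 33: 2.
PR = 6/10 × 100 = 60.0

60.0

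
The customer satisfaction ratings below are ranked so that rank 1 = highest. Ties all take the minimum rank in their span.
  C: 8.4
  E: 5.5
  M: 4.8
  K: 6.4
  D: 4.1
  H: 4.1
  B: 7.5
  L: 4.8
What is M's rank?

5

Sorted (descending): 8.4, 7.5, 6.4, 5.5, 4.8, 4.8, 4.1, 4.1
The 2 values of 4.8 occupy positions 5–6 → each gets rank 5.
The 2 values of 4.1 occupy positions 7–8 → each gets rank 7.
M has value 4.8 → rank 5.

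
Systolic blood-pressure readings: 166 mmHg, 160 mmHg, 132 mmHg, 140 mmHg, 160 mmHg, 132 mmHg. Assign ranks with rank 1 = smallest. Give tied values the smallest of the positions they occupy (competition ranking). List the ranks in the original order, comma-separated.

6, 4, 1, 3, 4, 1

Sorted (ascending): 132, 132, 140, 160, 160, 166
The 2 values of 132 occupy positions 1–2 → each gets rank 1.
The 2 values of 160 occupy positions 4–5 → each gets rank 4.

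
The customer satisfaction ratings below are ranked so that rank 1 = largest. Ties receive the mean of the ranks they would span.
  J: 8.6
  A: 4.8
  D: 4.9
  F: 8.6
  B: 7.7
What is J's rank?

1.5

Sorted (descending): 8.6, 8.6, 7.7, 4.9, 4.8
The 2 values of 8.6 occupy positions 1–2 → average rank (1+2)/2 = 1.5.
J has value 8.6 → rank 1.5.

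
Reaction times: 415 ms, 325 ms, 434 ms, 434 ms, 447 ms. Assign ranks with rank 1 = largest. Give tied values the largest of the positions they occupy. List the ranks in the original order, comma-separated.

Sorted (descending): 447, 434, 434, 415, 325
The 2 values of 434 occupy positions 2–3 → each gets rank 3.

4, 5, 3, 3, 1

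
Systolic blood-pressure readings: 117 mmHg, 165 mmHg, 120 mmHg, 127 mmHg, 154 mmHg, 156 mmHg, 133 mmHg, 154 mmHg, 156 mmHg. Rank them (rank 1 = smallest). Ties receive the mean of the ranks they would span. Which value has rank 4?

133

Sorted (ascending): 117, 120, 127, 133, 154, 154, 156, 156, 165
The 2 values of 154 occupy positions 5–6 → average rank (5+6)/2 = 5.5.
The 2 values of 156 occupy positions 7–8 → average rank (7+8)/2 = 7.5.
Rank 4 → value 133.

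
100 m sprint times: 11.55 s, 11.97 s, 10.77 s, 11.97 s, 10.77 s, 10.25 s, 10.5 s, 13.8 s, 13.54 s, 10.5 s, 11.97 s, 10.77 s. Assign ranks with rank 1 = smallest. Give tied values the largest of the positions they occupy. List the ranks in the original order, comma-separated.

Sorted (ascending): 10.25, 10.5, 10.5, 10.77, 10.77, 10.77, 11.55, 11.97, 11.97, 11.97, 13.54, 13.8
The 2 values of 10.5 occupy positions 2–3 → each gets rank 3.
The 3 values of 10.77 occupy positions 4–6 → each gets rank 6.
The 3 values of 11.97 occupy positions 8–10 → each gets rank 10.

7, 10, 6, 10, 6, 1, 3, 12, 11, 3, 10, 6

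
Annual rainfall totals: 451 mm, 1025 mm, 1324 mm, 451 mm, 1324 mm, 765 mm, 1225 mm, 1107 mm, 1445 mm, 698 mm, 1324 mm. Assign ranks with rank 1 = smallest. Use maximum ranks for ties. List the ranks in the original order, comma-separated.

2, 5, 10, 2, 10, 4, 7, 6, 11, 3, 10

Sorted (ascending): 451, 451, 698, 765, 1025, 1107, 1225, 1324, 1324, 1324, 1445
The 2 values of 451 occupy positions 1–2 → each gets rank 2.
The 3 values of 1324 occupy positions 8–10 → each gets rank 10.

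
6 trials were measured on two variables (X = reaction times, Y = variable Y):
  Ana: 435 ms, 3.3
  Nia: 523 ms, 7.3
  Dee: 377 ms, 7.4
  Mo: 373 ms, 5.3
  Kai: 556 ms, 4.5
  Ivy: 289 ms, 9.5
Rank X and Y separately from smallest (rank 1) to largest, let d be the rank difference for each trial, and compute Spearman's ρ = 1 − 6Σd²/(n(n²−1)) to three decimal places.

Ranks of variable 1: 4, 5, 3, 2, 6, 1
Ranks of variable 2: 1, 4, 5, 3, 2, 6
d = r₁ − r₂: 3, 1, -2, -1, 4, -5
d²: 9, 1, 4, 1, 16, 25; Σd² = 56
ρ = 1 − 6·56/(6·35) = 1 − 336/210 = -0.600

-0.600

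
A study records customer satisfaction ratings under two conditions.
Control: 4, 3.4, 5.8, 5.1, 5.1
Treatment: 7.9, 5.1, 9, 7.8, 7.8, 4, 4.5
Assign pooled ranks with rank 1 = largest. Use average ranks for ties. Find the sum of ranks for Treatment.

36.5

Sorted (descending): 9, 7.9, 7.8, 7.8, 5.8, 5.1, 5.1, 5.1, 4.5, 4, 4, 3.4
The 2 values of 7.8 occupy positions 3–4 → average rank (3+4)/2 = 3.5.
The 3 values of 5.1 occupy positions 6–8 → average rank 7.
The 2 values of 4 occupy positions 10–11 → average rank (10+11)/2 = 10.5.
Treatment values → pooled ranks: 7.9→2, 5.1→7, 9→1, 7.8→3.5, 7.8→3.5, 4→10.5, 4.5→9
Rank sum = 2 + 7 + 1 + 3.5 + 3.5 + 10.5 + 9 = 36.5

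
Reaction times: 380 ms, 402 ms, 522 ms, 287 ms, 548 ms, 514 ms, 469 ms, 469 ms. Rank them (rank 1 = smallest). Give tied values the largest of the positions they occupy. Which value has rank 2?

380

Sorted (ascending): 287, 380, 402, 469, 469, 514, 522, 548
The 2 values of 469 occupy positions 4–5 → each gets rank 5.
Rank 2 → value 380.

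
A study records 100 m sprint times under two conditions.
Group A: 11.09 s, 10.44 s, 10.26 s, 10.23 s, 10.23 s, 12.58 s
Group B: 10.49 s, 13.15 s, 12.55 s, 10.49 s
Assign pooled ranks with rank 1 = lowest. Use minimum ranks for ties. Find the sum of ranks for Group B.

28

Sorted (ascending): 10.23, 10.23, 10.26, 10.44, 10.49, 10.49, 11.09, 12.55, 12.58, 13.15
The 2 values of 10.23 occupy positions 1–2 → each gets rank 1.
The 2 values of 10.49 occupy positions 5–6 → each gets rank 5.
Group B values → pooled ranks: 10.49→5, 13.15→10, 12.55→8, 10.49→5
Rank sum = 5 + 10 + 8 + 5 = 28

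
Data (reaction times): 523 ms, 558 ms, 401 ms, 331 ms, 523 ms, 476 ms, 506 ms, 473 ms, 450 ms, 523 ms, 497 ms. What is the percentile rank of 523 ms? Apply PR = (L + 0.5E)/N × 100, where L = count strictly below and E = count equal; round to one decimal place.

N = 11.
Strictly below 523: 7. Equal to 523: 3.
PR = (7 + 0.5·3)/11 × 100 = 77.3

77.3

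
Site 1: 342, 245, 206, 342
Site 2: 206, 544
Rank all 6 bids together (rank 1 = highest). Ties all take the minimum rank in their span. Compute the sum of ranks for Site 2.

Sorted (descending): 544, 342, 342, 245, 206, 206
The 2 values of 342 occupy positions 2–3 → each gets rank 2.
The 2 values of 206 occupy positions 5–6 → each gets rank 5.
Site 2 values → pooled ranks: 206→5, 544→1
Rank sum = 5 + 1 = 6

6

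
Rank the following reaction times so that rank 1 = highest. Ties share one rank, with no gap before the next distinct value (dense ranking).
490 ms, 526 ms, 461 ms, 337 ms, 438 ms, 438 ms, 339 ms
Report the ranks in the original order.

Sorted (descending): 526, 490, 461, 438, 438, 339, 337
The 2 values of 438 share dense rank 4.
Remaining distinct values take the next consecutive integers.

2, 1, 3, 6, 4, 4, 5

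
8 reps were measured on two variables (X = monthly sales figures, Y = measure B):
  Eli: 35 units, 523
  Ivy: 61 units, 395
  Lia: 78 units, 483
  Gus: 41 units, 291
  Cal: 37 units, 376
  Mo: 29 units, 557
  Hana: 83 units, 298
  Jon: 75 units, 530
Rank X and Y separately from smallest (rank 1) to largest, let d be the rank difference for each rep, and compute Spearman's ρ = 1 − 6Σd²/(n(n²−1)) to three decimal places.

-0.381

Ranks of variable 1: 2, 5, 7, 4, 3, 1, 8, 6
Ranks of variable 2: 6, 4, 5, 1, 3, 8, 2, 7
d = r₁ − r₂: -4, 1, 2, 3, 0, -7, 6, -1
d²: 16, 1, 4, 9, 0, 49, 36, 1; Σd² = 116
ρ = 1 − 6·116/(8·63) = 1 − 696/504 = -0.381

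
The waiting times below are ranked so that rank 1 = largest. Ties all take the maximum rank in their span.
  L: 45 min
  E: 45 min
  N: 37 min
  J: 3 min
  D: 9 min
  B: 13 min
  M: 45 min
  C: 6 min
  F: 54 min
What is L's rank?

4

Sorted (descending): 54, 45, 45, 45, 37, 13, 9, 6, 3
The 3 values of 45 occupy positions 2–4 → each gets rank 4.
L has value 45 min → rank 4.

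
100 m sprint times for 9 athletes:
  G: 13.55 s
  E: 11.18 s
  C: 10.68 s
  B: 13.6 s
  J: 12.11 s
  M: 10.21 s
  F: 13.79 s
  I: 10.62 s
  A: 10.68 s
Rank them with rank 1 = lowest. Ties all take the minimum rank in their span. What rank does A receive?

Sorted (ascending): 10.21, 10.62, 10.68, 10.68, 11.18, 12.11, 13.55, 13.6, 13.79
The 2 values of 10.68 occupy positions 3–4 → each gets rank 3.
A has value 10.68 s → rank 3.

3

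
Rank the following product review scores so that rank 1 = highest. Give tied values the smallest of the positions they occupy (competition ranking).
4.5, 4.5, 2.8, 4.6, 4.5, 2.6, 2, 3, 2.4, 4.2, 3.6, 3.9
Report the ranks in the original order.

Sorted (descending): 4.6, 4.5, 4.5, 4.5, 4.2, 3.9, 3.6, 3, 2.8, 2.6, 2.4, 2
The 3 values of 4.5 occupy positions 2–4 → each gets rank 2.

2, 2, 9, 1, 2, 10, 12, 8, 11, 5, 7, 6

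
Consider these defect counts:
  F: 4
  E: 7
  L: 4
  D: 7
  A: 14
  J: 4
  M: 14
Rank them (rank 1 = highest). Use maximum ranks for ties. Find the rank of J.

7

Sorted (descending): 14, 14, 7, 7, 4, 4, 4
The 2 values of 14 occupy positions 1–2 → each gets rank 2.
The 2 values of 7 occupy positions 3–4 → each gets rank 4.
The 3 values of 4 occupy positions 5–7 → each gets rank 7.
J has value 4 → rank 7.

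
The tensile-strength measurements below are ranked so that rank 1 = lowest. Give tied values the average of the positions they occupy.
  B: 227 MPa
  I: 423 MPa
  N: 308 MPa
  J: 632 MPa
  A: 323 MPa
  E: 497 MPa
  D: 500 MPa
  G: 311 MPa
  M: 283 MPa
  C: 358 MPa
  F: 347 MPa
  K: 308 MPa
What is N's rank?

Sorted (ascending): 227, 283, 308, 308, 311, 323, 347, 358, 423, 497, 500, 632
The 2 values of 308 occupy positions 3–4 → average rank (3+4)/2 = 3.5.
N has value 308 MPa → rank 3.5.

3.5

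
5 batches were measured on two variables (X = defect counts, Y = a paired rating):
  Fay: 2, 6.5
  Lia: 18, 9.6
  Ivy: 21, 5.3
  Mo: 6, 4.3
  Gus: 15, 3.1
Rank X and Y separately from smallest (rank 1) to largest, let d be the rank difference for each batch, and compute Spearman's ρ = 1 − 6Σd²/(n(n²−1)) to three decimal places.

0.100

Ranks of variable 1: 1, 4, 5, 2, 3
Ranks of variable 2: 4, 5, 3, 2, 1
d = r₁ − r₂: -3, -1, 2, 0, 2
d²: 9, 1, 4, 0, 4; Σd² = 18
ρ = 1 − 6·18/(5·24) = 1 − 108/120 = 0.100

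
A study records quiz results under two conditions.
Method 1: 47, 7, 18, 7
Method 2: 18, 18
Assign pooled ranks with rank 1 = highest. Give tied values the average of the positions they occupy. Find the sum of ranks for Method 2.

6

Sorted (descending): 47, 18, 18, 18, 7, 7
The 3 values of 18 occupy positions 2–4 → average rank 3.
The 2 values of 7 occupy positions 5–6 → average rank (5+6)/2 = 5.5.
Method 2 values → pooled ranks: 18→3, 18→3
Rank sum = 3 + 3 = 6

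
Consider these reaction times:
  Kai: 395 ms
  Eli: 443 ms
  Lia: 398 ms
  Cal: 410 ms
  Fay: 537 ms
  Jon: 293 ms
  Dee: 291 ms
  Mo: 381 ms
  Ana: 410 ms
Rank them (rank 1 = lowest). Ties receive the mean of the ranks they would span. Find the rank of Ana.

Sorted (ascending): 291, 293, 381, 395, 398, 410, 410, 443, 537
The 2 values of 410 occupy positions 6–7 → average rank (6+7)/2 = 6.5.
Ana has value 410 ms → rank 6.5.

6.5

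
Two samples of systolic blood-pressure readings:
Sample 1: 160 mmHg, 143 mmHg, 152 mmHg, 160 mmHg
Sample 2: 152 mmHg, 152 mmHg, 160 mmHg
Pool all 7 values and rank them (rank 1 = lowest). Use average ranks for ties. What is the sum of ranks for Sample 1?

16

Sorted (ascending): 143, 152, 152, 152, 160, 160, 160
The 3 values of 152 occupy positions 2–4 → average rank 3.
The 3 values of 160 occupy positions 5–7 → average rank 6.
Sample 1 values → pooled ranks: 160→6, 143→1, 152→3, 160→6
Rank sum = 6 + 1 + 3 + 6 = 16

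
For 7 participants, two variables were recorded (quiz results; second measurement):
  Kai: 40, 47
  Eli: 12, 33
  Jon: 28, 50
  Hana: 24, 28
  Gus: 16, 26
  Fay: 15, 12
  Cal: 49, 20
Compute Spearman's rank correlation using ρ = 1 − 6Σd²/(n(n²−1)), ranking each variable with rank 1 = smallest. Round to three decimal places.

0.179

Ranks of variable 1: 6, 1, 5, 4, 3, 2, 7
Ranks of variable 2: 6, 5, 7, 4, 3, 1, 2
d = r₁ − r₂: 0, -4, -2, 0, 0, 1, 5
d²: 0, 16, 4, 0, 0, 1, 25; Σd² = 46
ρ = 1 − 6·46/(7·48) = 1 − 276/336 = 0.179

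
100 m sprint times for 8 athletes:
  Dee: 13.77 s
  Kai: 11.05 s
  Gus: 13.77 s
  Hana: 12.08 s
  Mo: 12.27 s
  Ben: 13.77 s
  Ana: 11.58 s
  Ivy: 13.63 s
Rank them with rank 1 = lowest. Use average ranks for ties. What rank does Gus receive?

7

Sorted (ascending): 11.05, 11.58, 12.08, 12.27, 13.63, 13.77, 13.77, 13.77
The 3 values of 13.77 occupy positions 6–8 → average rank 7.
Gus has value 13.77 s → rank 7.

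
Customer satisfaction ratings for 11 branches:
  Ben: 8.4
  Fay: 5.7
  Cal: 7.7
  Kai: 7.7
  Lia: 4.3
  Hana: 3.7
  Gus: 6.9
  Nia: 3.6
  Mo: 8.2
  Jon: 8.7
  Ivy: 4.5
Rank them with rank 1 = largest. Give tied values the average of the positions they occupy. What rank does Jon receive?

Sorted (descending): 8.7, 8.4, 8.2, 7.7, 7.7, 6.9, 5.7, 4.5, 4.3, 3.7, 3.6
The 2 values of 7.7 occupy positions 4–5 → average rank (4+5)/2 = 4.5.
Jon has value 8.7 → rank 1.

1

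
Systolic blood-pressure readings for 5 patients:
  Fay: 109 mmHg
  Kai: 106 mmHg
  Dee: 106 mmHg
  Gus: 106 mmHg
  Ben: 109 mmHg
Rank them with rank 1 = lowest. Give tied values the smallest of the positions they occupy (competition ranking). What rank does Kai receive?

1

Sorted (ascending): 106, 106, 106, 109, 109
The 3 values of 106 occupy positions 1–3 → each gets rank 1.
The 2 values of 109 occupy positions 4–5 → each gets rank 4.
Kai has value 106 mmHg → rank 1.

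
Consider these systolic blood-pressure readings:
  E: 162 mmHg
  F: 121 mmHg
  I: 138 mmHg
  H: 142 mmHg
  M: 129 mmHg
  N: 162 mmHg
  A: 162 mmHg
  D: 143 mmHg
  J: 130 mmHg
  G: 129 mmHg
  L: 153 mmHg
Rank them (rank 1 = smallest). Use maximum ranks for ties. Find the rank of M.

3

Sorted (ascending): 121, 129, 129, 130, 138, 142, 143, 153, 162, 162, 162
The 2 values of 129 occupy positions 2–3 → each gets rank 3.
The 3 values of 162 occupy positions 9–11 → each gets rank 11.
M has value 129 mmHg → rank 3.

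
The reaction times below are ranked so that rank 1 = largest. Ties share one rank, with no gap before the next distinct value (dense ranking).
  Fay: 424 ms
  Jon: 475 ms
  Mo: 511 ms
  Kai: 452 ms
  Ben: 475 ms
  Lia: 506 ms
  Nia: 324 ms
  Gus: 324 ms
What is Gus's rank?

Sorted (descending): 511, 506, 475, 475, 452, 424, 324, 324
The 2 values of 475 share dense rank 3.
The 2 values of 324 share dense rank 6.
Remaining distinct values take the next consecutive integers.
Gus has value 324 ms → rank 6.

6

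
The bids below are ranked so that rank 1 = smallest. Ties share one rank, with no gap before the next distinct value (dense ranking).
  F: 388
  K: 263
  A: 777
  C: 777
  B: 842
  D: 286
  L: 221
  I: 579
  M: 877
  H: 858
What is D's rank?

Sorted (ascending): 221, 263, 286, 388, 579, 777, 777, 842, 858, 877
The 2 values of 777 share dense rank 6.
Remaining distinct values take the next consecutive integers.
D has value 286 → rank 3.

3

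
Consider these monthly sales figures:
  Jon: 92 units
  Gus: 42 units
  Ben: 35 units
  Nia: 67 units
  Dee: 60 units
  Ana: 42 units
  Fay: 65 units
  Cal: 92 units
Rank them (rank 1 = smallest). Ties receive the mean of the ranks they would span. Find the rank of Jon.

Sorted (ascending): 35, 42, 42, 60, 65, 67, 92, 92
The 2 values of 42 occupy positions 2–3 → average rank (2+3)/2 = 2.5.
The 2 values of 92 occupy positions 7–8 → average rank (7+8)/2 = 7.5.
Jon has value 92 units → rank 7.5.

7.5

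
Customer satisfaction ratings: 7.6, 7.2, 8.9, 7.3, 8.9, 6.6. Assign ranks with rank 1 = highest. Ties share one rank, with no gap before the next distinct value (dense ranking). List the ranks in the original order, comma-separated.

2, 4, 1, 3, 1, 5

Sorted (descending): 8.9, 8.9, 7.6, 7.3, 7.2, 6.6
The 2 values of 8.9 share dense rank 1.
Remaining distinct values take the next consecutive integers.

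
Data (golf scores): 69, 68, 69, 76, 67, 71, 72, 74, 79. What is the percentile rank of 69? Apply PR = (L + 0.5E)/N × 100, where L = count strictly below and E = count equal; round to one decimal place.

33.3

N = 9.
Strictly below 69: 2. Equal to 69: 2.
PR = (2 + 0.5·2)/9 × 100 = 33.3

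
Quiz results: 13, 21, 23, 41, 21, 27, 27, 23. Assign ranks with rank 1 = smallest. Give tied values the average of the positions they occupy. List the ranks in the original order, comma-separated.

1, 2.5, 4.5, 8, 2.5, 6.5, 6.5, 4.5

Sorted (ascending): 13, 21, 21, 23, 23, 27, 27, 41
The 2 values of 21 occupy positions 2–3 → average rank (2+3)/2 = 2.5.
The 2 values of 23 occupy positions 4–5 → average rank (4+5)/2 = 4.5.
The 2 values of 27 occupy positions 6–7 → average rank (6+7)/2 = 6.5.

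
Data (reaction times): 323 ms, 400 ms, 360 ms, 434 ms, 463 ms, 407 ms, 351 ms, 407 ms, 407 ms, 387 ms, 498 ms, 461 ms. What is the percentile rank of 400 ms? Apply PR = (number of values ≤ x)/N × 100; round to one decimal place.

N = 12.
Strictly below 400: 4. Equal to 400: 1.
PR = 5/12 × 100 = 41.7

41.7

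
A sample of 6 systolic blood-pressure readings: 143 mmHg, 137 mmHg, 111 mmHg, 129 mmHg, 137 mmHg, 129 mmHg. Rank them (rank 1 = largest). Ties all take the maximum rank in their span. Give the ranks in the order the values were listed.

Sorted (descending): 143, 137, 137, 129, 129, 111
The 2 values of 137 occupy positions 2–3 → each gets rank 3.
The 2 values of 129 occupy positions 4–5 → each gets rank 5.

1, 3, 6, 5, 3, 5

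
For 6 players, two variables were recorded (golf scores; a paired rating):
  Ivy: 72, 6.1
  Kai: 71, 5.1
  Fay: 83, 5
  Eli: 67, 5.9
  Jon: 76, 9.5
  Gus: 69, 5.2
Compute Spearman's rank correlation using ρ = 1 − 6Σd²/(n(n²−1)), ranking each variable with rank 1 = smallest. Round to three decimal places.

Ranks of variable 1: 4, 3, 6, 1, 5, 2
Ranks of variable 2: 5, 2, 1, 4, 6, 3
d = r₁ − r₂: -1, 1, 5, -3, -1, -1
d²: 1, 1, 25, 9, 1, 1; Σd² = 38
ρ = 1 − 6·38/(6·35) = 1 − 228/210 = -0.086

-0.086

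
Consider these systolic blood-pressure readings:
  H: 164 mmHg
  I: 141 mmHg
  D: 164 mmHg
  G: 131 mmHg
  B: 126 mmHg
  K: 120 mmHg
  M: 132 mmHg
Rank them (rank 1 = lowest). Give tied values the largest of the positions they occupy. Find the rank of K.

Sorted (ascending): 120, 126, 131, 132, 141, 164, 164
The 2 values of 164 occupy positions 6–7 → each gets rank 7.
K has value 120 mmHg → rank 1.

1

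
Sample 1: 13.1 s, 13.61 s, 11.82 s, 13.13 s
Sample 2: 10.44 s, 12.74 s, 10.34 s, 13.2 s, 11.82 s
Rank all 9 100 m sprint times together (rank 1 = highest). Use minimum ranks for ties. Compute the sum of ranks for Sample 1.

14

Sorted (descending): 13.61, 13.2, 13.13, 13.1, 12.74, 11.82, 11.82, 10.44, 10.34
The 2 values of 11.82 occupy positions 6–7 → each gets rank 6.
Sample 1 values → pooled ranks: 13.1→4, 13.61→1, 11.82→6, 13.13→3
Rank sum = 4 + 1 + 6 + 3 = 14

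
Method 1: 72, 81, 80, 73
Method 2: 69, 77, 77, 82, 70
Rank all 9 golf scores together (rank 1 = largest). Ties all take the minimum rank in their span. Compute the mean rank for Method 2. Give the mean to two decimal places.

5.20

Sorted (descending): 82, 81, 80, 77, 77, 73, 72, 70, 69
The 2 values of 77 occupy positions 4–5 → each gets rank 4.
Method 2 values → pooled ranks: 69→9, 77→4, 77→4, 82→1, 70→8
Mean rank = (9 + 4 + 4 + 1 + 8) / 5 = 5.20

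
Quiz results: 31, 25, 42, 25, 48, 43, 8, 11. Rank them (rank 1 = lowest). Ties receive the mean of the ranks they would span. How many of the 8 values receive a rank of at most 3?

Sorted (ascending): 8, 11, 25, 25, 31, 42, 43, 48
The 2 values of 25 occupy positions 3–4 → average rank (3+4)/2 = 3.5.
Ranks ≤ 3: {1, 2} → 2 values.

2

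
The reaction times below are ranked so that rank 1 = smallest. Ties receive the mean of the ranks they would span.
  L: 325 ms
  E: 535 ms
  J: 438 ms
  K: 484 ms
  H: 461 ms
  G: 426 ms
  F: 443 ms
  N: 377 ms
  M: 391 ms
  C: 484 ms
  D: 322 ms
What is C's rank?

Sorted (ascending): 322, 325, 377, 391, 426, 438, 443, 461, 484, 484, 535
The 2 values of 484 occupy positions 9–10 → average rank (9+10)/2 = 9.5.
C has value 484 ms → rank 9.5.

9.5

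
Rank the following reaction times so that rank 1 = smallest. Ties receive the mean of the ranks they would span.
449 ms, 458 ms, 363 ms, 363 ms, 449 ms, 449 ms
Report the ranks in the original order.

Sorted (ascending): 363, 363, 449, 449, 449, 458
The 2 values of 363 occupy positions 1–2 → average rank (1+2)/2 = 1.5.
The 3 values of 449 occupy positions 3–5 → average rank 4.

4, 6, 1.5, 1.5, 4, 4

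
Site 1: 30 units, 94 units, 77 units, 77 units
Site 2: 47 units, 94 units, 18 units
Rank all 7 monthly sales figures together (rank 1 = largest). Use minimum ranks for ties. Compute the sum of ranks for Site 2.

13

Sorted (descending): 94, 94, 77, 77, 47, 30, 18
The 2 values of 94 occupy positions 1–2 → each gets rank 1.
The 2 values of 77 occupy positions 3–4 → each gets rank 3.
Site 2 values → pooled ranks: 47→5, 94→1, 18→7
Rank sum = 5 + 1 + 7 = 13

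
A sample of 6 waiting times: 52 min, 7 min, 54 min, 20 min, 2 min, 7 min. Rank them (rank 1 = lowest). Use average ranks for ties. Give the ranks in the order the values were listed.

5, 2.5, 6, 4, 1, 2.5

Sorted (ascending): 2, 7, 7, 20, 52, 54
The 2 values of 7 occupy positions 2–3 → average rank (2+3)/2 = 2.5.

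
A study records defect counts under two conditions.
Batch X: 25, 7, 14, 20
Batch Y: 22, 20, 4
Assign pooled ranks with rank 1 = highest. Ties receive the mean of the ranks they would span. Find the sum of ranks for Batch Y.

12.5

Sorted (descending): 25, 22, 20, 20, 14, 7, 4
The 2 values of 20 occupy positions 3–4 → average rank (3+4)/2 = 3.5.
Batch Y values → pooled ranks: 22→2, 20→3.5, 4→7
Rank sum = 2 + 3.5 + 7 = 12.5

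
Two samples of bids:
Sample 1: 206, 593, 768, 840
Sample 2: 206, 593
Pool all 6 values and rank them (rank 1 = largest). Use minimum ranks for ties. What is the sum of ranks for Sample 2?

Sorted (descending): 840, 768, 593, 593, 206, 206
The 2 values of 593 occupy positions 3–4 → each gets rank 3.
The 2 values of 206 occupy positions 5–6 → each gets rank 5.
Sample 2 values → pooled ranks: 206→5, 593→3
Rank sum = 5 + 3 = 8

8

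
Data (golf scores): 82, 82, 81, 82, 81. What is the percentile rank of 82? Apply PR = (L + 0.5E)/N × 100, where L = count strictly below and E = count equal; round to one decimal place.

70.0

N = 5.
Strictly below 82: 2. Equal to 82: 3.
PR = (2 + 0.5·3)/5 × 100 = 70.0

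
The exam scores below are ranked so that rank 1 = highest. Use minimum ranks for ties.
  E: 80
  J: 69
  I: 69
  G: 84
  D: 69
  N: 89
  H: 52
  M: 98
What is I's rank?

5

Sorted (descending): 98, 89, 84, 80, 69, 69, 69, 52
The 3 values of 69 occupy positions 5–7 → each gets rank 5.
I has value 69 → rank 5.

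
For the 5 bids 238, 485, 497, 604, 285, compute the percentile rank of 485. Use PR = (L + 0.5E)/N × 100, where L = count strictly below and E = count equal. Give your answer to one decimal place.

50.0

N = 5.
Strictly below 485: 2. Equal to 485: 1.
PR = (2 + 0.5·1)/5 × 100 = 50.0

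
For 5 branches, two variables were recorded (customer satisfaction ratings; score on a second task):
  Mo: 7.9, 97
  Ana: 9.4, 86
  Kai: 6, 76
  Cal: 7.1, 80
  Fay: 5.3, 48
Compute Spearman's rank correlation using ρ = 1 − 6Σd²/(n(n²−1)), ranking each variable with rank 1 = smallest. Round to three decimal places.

0.900

Ranks of variable 1: 4, 5, 2, 3, 1
Ranks of variable 2: 5, 4, 2, 3, 1
d = r₁ − r₂: -1, 1, 0, 0, 0
d²: 1, 1, 0, 0, 0; Σd² = 2
ρ = 1 − 6·2/(5·24) = 1 − 12/120 = 0.900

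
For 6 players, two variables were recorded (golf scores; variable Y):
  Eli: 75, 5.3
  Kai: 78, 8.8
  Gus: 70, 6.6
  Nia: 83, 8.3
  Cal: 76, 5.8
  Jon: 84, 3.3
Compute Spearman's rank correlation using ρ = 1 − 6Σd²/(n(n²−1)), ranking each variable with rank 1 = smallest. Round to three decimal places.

-0.086

Ranks of variable 1: 2, 4, 1, 5, 3, 6
Ranks of variable 2: 2, 6, 4, 5, 3, 1
d = r₁ − r₂: 0, -2, -3, 0, 0, 5
d²: 0, 4, 9, 0, 0, 25; Σd² = 38
ρ = 1 − 6·38/(6·35) = 1 − 228/210 = -0.086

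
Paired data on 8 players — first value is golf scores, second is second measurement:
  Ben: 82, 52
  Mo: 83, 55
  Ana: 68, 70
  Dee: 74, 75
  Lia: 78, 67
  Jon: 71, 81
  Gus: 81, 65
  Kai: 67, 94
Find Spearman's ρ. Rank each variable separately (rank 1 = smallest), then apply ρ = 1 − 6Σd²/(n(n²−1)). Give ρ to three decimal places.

Ranks of variable 1: 7, 8, 2, 4, 5, 3, 6, 1
Ranks of variable 2: 1, 2, 5, 6, 4, 7, 3, 8
d = r₁ − r₂: 6, 6, -3, -2, 1, -4, 3, -7
d²: 36, 36, 9, 4, 1, 16, 9, 49; Σd² = 160
ρ = 1 − 6·160/(8·63) = 1 − 960/504 = -0.905

-0.905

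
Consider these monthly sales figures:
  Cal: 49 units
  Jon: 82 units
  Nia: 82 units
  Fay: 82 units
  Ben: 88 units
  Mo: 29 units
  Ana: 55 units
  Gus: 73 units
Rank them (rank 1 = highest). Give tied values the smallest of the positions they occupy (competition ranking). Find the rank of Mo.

Sorted (descending): 88, 82, 82, 82, 73, 55, 49, 29
The 3 values of 82 occupy positions 2–4 → each gets rank 2.
Mo has value 29 units → rank 8.

8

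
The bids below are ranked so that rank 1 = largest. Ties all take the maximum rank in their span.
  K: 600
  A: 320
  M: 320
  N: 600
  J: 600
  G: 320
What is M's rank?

6

Sorted (descending): 600, 600, 600, 320, 320, 320
The 3 values of 600 occupy positions 1–3 → each gets rank 3.
The 3 values of 320 occupy positions 4–6 → each gets rank 6.
M has value 320 → rank 6.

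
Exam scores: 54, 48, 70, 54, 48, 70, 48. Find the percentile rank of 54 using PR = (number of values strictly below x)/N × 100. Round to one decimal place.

N = 7.
Strictly below 54: 3. Equal to 54: 2.
PR = 3/7 × 100 = 42.9

42.9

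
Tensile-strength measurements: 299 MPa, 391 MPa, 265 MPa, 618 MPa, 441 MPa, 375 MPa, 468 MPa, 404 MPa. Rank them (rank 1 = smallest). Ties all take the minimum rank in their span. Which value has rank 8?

Sorted (ascending): 265, 299, 375, 391, 404, 441, 468, 618
No ties — each value takes its position as its rank.
Rank 8 → value 618.

618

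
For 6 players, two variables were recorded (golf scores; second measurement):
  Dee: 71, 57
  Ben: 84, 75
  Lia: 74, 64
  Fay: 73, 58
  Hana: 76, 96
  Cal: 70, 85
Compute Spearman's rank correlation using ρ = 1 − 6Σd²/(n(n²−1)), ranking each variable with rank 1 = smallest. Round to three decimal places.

Ranks of variable 1: 2, 6, 4, 3, 5, 1
Ranks of variable 2: 1, 4, 3, 2, 6, 5
d = r₁ − r₂: 1, 2, 1, 1, -1, -4
d²: 1, 4, 1, 1, 1, 16; Σd² = 24
ρ = 1 − 6·24/(6·35) = 1 − 144/210 = 0.314

0.314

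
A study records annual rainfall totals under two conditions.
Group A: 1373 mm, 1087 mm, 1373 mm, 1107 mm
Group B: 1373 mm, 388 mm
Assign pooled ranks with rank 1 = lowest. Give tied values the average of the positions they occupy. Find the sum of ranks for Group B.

6

Sorted (ascending): 388, 1087, 1107, 1373, 1373, 1373
The 3 values of 1373 occupy positions 4–6 → average rank 5.
Group B values → pooled ranks: 1373→5, 388→1
Rank sum = 5 + 1 = 6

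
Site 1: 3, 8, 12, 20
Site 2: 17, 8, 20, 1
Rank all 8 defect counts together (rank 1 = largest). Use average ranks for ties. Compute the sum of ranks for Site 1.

18

Sorted (descending): 20, 20, 17, 12, 8, 8, 3, 1
The 2 values of 20 occupy positions 1–2 → average rank (1+2)/2 = 1.5.
The 2 values of 8 occupy positions 5–6 → average rank (5+6)/2 = 5.5.
Site 1 values → pooled ranks: 3→7, 8→5.5, 12→4, 20→1.5
Rank sum = 7 + 5.5 + 4 + 1.5 = 18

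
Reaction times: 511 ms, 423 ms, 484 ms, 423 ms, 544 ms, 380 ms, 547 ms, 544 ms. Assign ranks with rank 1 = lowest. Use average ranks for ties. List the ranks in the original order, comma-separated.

Sorted (ascending): 380, 423, 423, 484, 511, 544, 544, 547
The 2 values of 423 occupy positions 2–3 → average rank (2+3)/2 = 2.5.
The 2 values of 544 occupy positions 6–7 → average rank (6+7)/2 = 6.5.

5, 2.5, 4, 2.5, 6.5, 1, 8, 6.5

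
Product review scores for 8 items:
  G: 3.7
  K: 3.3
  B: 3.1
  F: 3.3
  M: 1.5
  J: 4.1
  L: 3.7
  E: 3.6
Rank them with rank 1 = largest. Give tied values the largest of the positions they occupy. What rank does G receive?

Sorted (descending): 4.1, 3.7, 3.7, 3.6, 3.3, 3.3, 3.1, 1.5
The 2 values of 3.7 occupy positions 2–3 → each gets rank 3.
The 2 values of 3.3 occupy positions 5–6 → each gets rank 6.
G has value 3.7 → rank 3.

3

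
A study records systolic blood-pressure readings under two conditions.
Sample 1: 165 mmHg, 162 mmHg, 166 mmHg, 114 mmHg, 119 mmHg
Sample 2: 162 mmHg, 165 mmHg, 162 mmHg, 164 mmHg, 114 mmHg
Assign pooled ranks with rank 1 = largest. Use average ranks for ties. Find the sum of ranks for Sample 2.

28

Sorted (descending): 166, 165, 165, 164, 162, 162, 162, 119, 114, 114
The 2 values of 165 occupy positions 2–3 → average rank (2+3)/2 = 2.5.
The 3 values of 162 occupy positions 5–7 → average rank 6.
The 2 values of 114 occupy positions 9–10 → average rank (9+10)/2 = 9.5.
Sample 2 values → pooled ranks: 162→6, 165→2.5, 162→6, 164→4, 114→9.5
Rank sum = 6 + 2.5 + 6 + 4 + 9.5 = 28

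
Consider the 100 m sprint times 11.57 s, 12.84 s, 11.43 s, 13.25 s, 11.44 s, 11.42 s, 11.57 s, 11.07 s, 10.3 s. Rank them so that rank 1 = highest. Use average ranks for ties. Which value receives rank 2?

Sorted (descending): 13.25, 12.84, 11.57, 11.57, 11.44, 11.43, 11.42, 11.07, 10.3
The 2 values of 11.57 occupy positions 3–4 → average rank (3+4)/2 = 3.5.
Rank 2 → value 12.84.

12.84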